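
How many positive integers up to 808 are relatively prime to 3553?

3553 = 11·17·19. Inclusion–exclusion on these primes:
808 − ⌊808/11⌋ − ⌊808/17⌋ − ⌊808/19⌋ + ⌊808/187⌋ + ⌊808/209⌋ + ⌊808/323⌋ − ⌊808/3553⌋ = 655

655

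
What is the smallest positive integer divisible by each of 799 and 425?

19975

799 = 17 · 47; 425 = 5² · 17
max exponents: 5² · 17 · 47 = 19975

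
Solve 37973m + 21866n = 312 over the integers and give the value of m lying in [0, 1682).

896

Euclid: 37973 = 1·21866 + 16107; 21866 = 1·16107 + 5759; 16107 = 2·5759 + 4589; 5759 = 1·4589 + 1170; 4589 = 3·1170 + 1079; 1170 = 1·1079 + 91; 1079 = 11·91 + 78; 91 = 1·78 + 13; 78 = 6·13 + 0 → gcd = 13; 312 = 13·24.
Back-substitution yields 37973·(-243) + 21866·(422) = 13, so one solution is m = -243·24 = -5832, n = 422·24 = 10128.
Solutions in m differ by 21866/13 = 1682; the one in [0, 1682) is -5832 mod 1682 = 896.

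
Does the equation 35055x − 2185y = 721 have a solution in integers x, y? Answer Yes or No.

No

By Bézout, 35055x − 2185y = 721 has integer solutions iff gcd(35055, 2185) | 721.
Euclid: 35055 = 16·2185 + 95; 2185 = 23·95 + 0. gcd = 95; 721 mod 95 = 56. No.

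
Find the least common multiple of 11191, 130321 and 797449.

8924251759

11191 = 19² · 31; 130321 = 19⁴; 797449 = 19² · 47²
lcm takes max exponent of each prime: 19⁴ · 31 · 47² = 8924251759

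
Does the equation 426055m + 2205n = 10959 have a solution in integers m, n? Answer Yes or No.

No

By Bézout, 426055m + 2205n = 10959 has integer solutions iff gcd(426055, 2205) | 10959.
Euclid: 426055 = 193·2205 + 490; 2205 = 4·490 + 245; 490 = 2·245 + 0. gcd = 245; 10959 mod 245 = 179. No.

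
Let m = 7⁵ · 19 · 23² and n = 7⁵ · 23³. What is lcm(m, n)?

max exponent per prime: 7⁵ · 19 · 23³ = 3885324611

3885324611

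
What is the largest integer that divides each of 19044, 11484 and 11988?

gcd(19044, 11484): 19044 = 1·11484 + 7560; 11484 = 1·7560 + 3924; 7560 = 1·3924 + 3636; 3924 = 1·3636 + 288; 3636 = 12·288 + 180; 288 = 1·180 + 108; 180 = 1·108 + 72; 108 = 1·72 + 36; 72 = 2·36 + 0 → 36
gcd(36, 11988): 11988 = 333·36 + 0 → 36

36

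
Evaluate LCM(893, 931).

893 = 19 · 47; 931 = 7² · 19
max exponents: 7² · 19 · 47 = 43757

43757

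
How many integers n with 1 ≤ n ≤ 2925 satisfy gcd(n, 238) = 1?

238 = 2·7·17. Inclusion–exclusion on these primes:
2925 − ⌊2925/2⌋ − ⌊2925/7⌋ − ⌊2925/17⌋ + ⌊2925/14⌋ + ⌊2925/34⌋ + ⌊2925/119⌋ − ⌊2925/238⌋ = 1180

1180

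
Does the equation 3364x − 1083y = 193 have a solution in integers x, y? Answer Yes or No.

gcd(3364, 1083): 3364 = 3·1083 + 115; 1083 = 9·115 + 48; 115 = 2·48 + 19; 48 = 2·19 + 10; 19 = 1·10 + 9; 10 = 1·9 + 1; 9 = 9·1 + 0 → 1
1 divides 193, so a solution exists.

Yes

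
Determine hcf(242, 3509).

121

242 = 2 · 11²
3509 = 11² · 29
Common: 11² = 121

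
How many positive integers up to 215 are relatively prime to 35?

35 = 5·7. Inclusion–exclusion on these primes:
215 − ⌊215/5⌋ − ⌊215/7⌋ + ⌊215/35⌋ = 148

148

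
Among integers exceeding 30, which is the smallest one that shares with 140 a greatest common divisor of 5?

gcd(x, 140) = 5 forces 5 | x; write x = 5s. Then gcd(5s, 5·28) = 5·gcd(s, 28), so need gcd(s, 28) = 1.
5s > 30 gives s ≥ 7. The least s ≥ 7 coprime to 28 is 9, so x = 5·9 = 45.

45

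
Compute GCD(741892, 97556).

4

741892 = 2² · 31² · 193
97556 = 2² · 29³
Common: 2² = 4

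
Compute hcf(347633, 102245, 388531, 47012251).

347633 = 11² · 13² · 17; 102245 = 5 · 11² · 13²; 388531 = 11² · 13² · 19; 47012251 = 11⁴ · 13² · 19
gcd takes min exponent of each prime: 11² · 13² = 20449

20449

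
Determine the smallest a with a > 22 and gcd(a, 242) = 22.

242 = 22·11. Any a with gcd(a, 242) = 22 is a multiple of 22, say 22s, with s coprime to 11.
Need s > 22/22, so s ≥ 2. First s ≥ 2 with gcd(s, 11) = 1 is s = 2. Thus a = 22·2 = 44.

44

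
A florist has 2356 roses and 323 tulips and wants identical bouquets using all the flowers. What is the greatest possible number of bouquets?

19

2356 = 2² · 19 · 31
323 = 17 · 19
Common: 19 = 19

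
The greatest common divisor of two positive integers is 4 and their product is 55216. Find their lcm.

Since gcd(p,q)·lcm(p,q) = pq, lcm = 55216/4 = 13804.

13804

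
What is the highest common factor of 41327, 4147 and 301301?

gcd(41327, 4147): 41327 = 9·4147 + 4004; 4147 = 1·4004 + 143; 4004 = 28·143 + 0 → 143
gcd(143, 301301): 301301 = 2107·143 + 0 → 143

143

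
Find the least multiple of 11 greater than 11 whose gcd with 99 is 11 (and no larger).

22

gcd(a, 99) = 11 forces 11 | a; write a = 11s. Then gcd(11s, 11·9) = 11·gcd(s, 9), so need gcd(s, 9) = 1.
11s > 11 gives s ≥ 2. The least s ≥ 2 coprime to 9 is 2, so a = 11·2 = 22.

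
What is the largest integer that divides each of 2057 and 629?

2057 = 11² · 17
629 = 17 · 37
Common: 17 = 17

17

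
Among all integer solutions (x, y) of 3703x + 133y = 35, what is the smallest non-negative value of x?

Reduce mod 133: 3703x ≡ 35 (mod 133). With g = gcd(3703, 133) = 7 dividing 35, divide through: 529x ≡ 5 (mod 19).
Since gcd(529, 19) = 1, x ≡ 5·(529)⁻¹ ≡ 11 (mod 19). Smallest non-negative: 11.

11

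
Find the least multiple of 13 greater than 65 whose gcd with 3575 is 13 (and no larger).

78

3575 = 13·275. Any m with gcd(m, 3575) = 13 is a multiple of 13, say 13s, with s coprime to 275.
Need s > 65/13, so s ≥ 6. First s ≥ 6 with gcd(s, 275) = 1 is s = 6. Thus m = 13·6 = 78.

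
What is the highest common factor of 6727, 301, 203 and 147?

gcd(6727, 301): 6727 = 22·301 + 105; 301 = 2·105 + 91; 105 = 1·91 + 14; 91 = 6·14 + 7; 14 = 2·7 + 0 → 7
gcd(7, 203): 203 = 29·7 + 0 → 7
gcd(7, 147): 147 = 21·7 + 0 → 7

7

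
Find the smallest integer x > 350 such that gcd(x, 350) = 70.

420

350 = 70·5. Any x with gcd(x, 350) = 70 is a multiple of 70, say 70s, with s coprime to 5.
Need s > 350/70, so s ≥ 6. First s ≥ 6 with gcd(s, 5) = 1 is s = 6. Thus x = 70·6 = 420.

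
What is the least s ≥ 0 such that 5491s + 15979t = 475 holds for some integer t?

294

Euclid: 15979 = 2·5491 + 4997; 5491 = 1·4997 + 494; 4997 = 10·494 + 57; 494 = 8·57 + 38; 57 = 1·38 + 19; 38 = 2·19 + 0 → gcd = 19; 475 = 19·25.
Back-substitution yields 5491·(-291) + 15979·(100) = 19, so one solution is s = -291·25 = -7275, t = 100·25 = 2500.
Solutions in s differ by 15979/19 = 841; the one in [0, 841) is -7275 mod 841 = 294.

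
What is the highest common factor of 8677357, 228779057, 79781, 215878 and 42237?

gcd(8677357, 228779057): 228779057 = 26·8677357 + 3167775; 8677357 = 2·3167775 + 2341807; 3167775 = 1·2341807 + 825968; 2341807 = 2·825968 + 689871; 825968 = 1·689871 + 136097; 689871 = 5·136097 + 9386; 136097 = 14·9386 + 4693; 9386 = 2·4693 + 0 → 4693
gcd(4693, 79781): 79781 = 17·4693 + 0 → 4693
gcd(4693, 215878): 215878 = 46·4693 + 0 → 4693
gcd(4693, 42237): 42237 = 9·4693 + 0 → 4693

4693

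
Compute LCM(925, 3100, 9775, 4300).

1928451100

lcm(925, 3100) = 925·3100/gcd = 2867500/25 = 114700
lcm(114700, 9775) = 114700·9775/gcd = 1121192500/25 = 44847700
lcm(44847700, 4300) = 44847700·4300/gcd = 192845110000/100 = 1928451100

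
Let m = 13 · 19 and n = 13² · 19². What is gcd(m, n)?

min exponent per shared prime: 13 · 19 = 247

247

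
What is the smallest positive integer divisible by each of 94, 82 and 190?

366130

94 = 2 · 47; 82 = 2 · 41; 190 = 2 · 5 · 19
lcm takes max exponent of each prime: 2 · 5 · 19 · 41 · 47 = 366130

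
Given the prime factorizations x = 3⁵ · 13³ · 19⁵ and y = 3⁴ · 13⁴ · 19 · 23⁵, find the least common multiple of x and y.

max exponent per prime: 3⁵ · 13⁴ · 19⁵ · 23⁵ = 110608083571998084111

110608083571998084111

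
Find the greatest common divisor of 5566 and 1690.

5566 = 2 · 11² · 23
1690 = 2 · 5 · 13²
Common: 2 = 2

2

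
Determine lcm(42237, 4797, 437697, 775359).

42237 = 3² · 13 · 19²; 4797 = 3² · 13 · 41; 437697 = 3³ · 13 · 29 · 43; 775359 = 3³ · 13 · 47²
lcm takes max exponent of each prime: 3³ · 13 · 19² · 29 · 41 · 43 · 47² = 14310682433073

14310682433073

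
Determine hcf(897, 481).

897 = 3 · 13 · 23
481 = 13 · 37
Common: 13 = 13

13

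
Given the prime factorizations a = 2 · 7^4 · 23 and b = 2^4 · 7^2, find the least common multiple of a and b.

883568

max exponent per prime: 2^4 · 7^4 · 23 = 883568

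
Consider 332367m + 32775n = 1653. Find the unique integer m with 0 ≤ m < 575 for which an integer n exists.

Euclid: 332367 = 10·32775 + 4617; 32775 = 7·4617 + 456; 4617 = 10·456 + 57; 456 = 8·57 + 0 → gcd = 57; 1653 = 57·29.
Back-substitution yields 332367·(71) + 32775·(-720) = 57, so one solution is m = 71·29 = 2059, n = -720·29 = -20880.
Solutions in m differ by 32775/57 = 575; the one in [0, 575) is 2059 mod 575 = 334.

334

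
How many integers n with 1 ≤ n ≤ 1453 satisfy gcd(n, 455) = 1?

455 = 5·7·13. Inclusion–exclusion on these primes:
1453 − ⌊1453/5⌋ − ⌊1453/7⌋ − ⌊1453/13⌋ + ⌊1453/35⌋ + ⌊1453/65⌋ + ⌊1453/91⌋ − ⌊1453/455⌋ = 920

920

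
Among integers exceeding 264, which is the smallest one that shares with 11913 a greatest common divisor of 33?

297

gcd(x, 11913) = 33 forces 33 | x; write x = 33s. Then gcd(33s, 33·361) = 33·gcd(s, 361), so need gcd(s, 361) = 1.
33s > 264 gives s ≥ 9. The least s ≥ 9 coprime to 361 is 9, so x = 33·9 = 297.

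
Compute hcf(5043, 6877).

5043 = 3 · 41²
6877 = 13 · 23²
Common: 1 = 1

1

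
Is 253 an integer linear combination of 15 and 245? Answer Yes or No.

No

gcd(15, 245): 245 = 16·15 + 5; 15 = 3·5 + 0 → 5
5 does not divide 253, so a solution does not exist.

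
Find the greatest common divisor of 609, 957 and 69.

609 = 3 · 7 · 29; 957 = 3 · 11 · 29; 69 = 3 · 23
gcd takes min exponent of each prime: 3 = 3

3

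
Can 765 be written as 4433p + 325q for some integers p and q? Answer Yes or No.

No

By Bézout, 4433p + 325q = 765 has integer solutions iff gcd(4433, 325) | 765.
Euclid: 4433 = 13·325 + 208; 325 = 1·208 + 117; 208 = 1·117 + 91; 117 = 1·91 + 26; 91 = 3·26 + 13; 26 = 2·13 + 0. gcd = 13; 765 mod 13 = 11. No.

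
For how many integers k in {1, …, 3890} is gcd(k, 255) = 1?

255 = 3·5·17. Inclusion–exclusion on these primes:
3890 − ⌊3890/3⌋ − ⌊3890/5⌋ − ⌊3890/17⌋ + ⌊3890/15⌋ + ⌊3890/51⌋ + ⌊3890/85⌋ − ⌊3890/255⌋ = 1953

1953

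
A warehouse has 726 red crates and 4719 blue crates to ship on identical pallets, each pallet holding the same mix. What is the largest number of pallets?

363

726 = 2 · 3 · 11²
4719 = 3 · 11² · 13
Common: 3 · 11² = 363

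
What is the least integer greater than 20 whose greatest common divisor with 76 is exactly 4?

Multiples of 4 above 20: 4·6, 4·7, … . Need the cofactor coprime to 76/4 = 19.
Checking s = 6, 7, … the first with gcd(s, 19) = 1 is s = 6, giving 24.

24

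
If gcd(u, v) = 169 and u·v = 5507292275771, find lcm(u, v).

32587528259

For any two positive integers, gcd × lcm equals their product. Hence lcm = 5507292275771 / 169 = 32587528259.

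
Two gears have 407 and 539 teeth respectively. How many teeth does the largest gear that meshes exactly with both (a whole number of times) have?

11

Euclid: 539 = 1·407 + 132; 407 = 3·132 + 11; 132 = 12·11 + 0. Last nonzero remainder: 11.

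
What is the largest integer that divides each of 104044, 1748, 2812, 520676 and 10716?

76

104044 = 2² · 19 · 37²; 1748 = 2² · 19 · 23; 2812 = 2² · 19 · 37; 520676 = 2² · 13 · 17 · 19 · 31; 10716 = 2² · 3 · 19 · 47
gcd takes min exponent of each prime: 2² · 19 = 76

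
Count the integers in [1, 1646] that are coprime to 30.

439

Prime factors of 30: 2, 3, 5. Count integers ≤ 1646 divisible by none of them.
By inclusion–exclusion: 1646 − ⌊1646/2⌋ − ⌊1646/3⌋ − ⌊1646/5⌋ + ⌊1646/6⌋ + ⌊1646/10⌋ + ⌊1646/15⌋ − ⌊1646/30⌋ = 439.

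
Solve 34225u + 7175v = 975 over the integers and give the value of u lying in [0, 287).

169

Euclid: 34225 = 4·7175 + 5525; 7175 = 1·5525 + 1650; 5525 = 3·1650 + 575; 1650 = 2·575 + 500; 575 = 1·500 + 75; 500 = 6·75 + 50; 75 = 1·50 + 25; 50 = 2·25 + 0 → gcd = 25; 975 = 25·39.
Back-substitution yields 34225·(100) + 7175·(-477) = 25, so one solution is u = 100·39 = 3900, v = -477·39 = -18603.
Solutions in u differ by 7175/25 = 287; the one in [0, 287) is 3900 mod 287 = 169.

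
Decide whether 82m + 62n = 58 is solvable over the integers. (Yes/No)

By Bézout, 82m + 62n = 58 has integer solutions iff gcd(82, 62) | 58.
Euclid: 82 = 1·62 + 20; 62 = 3·20 + 2; 20 = 10·2 + 0. gcd = 2; 58 mod 2 = 0. Yes.

Yes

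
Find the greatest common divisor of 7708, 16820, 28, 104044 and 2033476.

4

gcd(7708, 16820): 16820 = 2·7708 + 1404; 7708 = 5·1404 + 688; 1404 = 2·688 + 28; 688 = 24·28 + 16; 28 = 1·16 + 12; 16 = 1·12 + 4; 12 = 3·4 + 0 → 4
gcd(4, 28): 28 = 7·4 + 0 → 4
gcd(4, 104044): 104044 = 26011·4 + 0 → 4
gcd(4, 2033476): 2033476 = 508369·4 + 0 → 4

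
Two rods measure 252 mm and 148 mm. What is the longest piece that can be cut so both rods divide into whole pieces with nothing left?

4

Euclid: 252 = 1·148 + 104; 148 = 1·104 + 44; 104 = 2·44 + 16; 44 = 2·16 + 12; 16 = 1·12 + 4; 12 = 3·4 + 0. Last nonzero remainder: 4.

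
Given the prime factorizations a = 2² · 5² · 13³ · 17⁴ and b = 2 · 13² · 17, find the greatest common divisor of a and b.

5746

min exponent per shared prime: 2 · 13² · 17 = 5746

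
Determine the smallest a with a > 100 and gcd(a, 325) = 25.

325 = 25·13. Any a with gcd(a, 325) = 25 is a multiple of 25, say 25s, with s coprime to 13.
Need s > 100/25, so s ≥ 5. First s ≥ 5 with gcd(s, 13) = 1 is s = 5. Thus a = 25·5 = 125.

125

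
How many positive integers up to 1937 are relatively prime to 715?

1300

715 = 5·11·13. Inclusion–exclusion on these primes:
1937 − ⌊1937/5⌋ − ⌊1937/11⌋ − ⌊1937/13⌋ + ⌊1937/55⌋ + ⌊1937/65⌋ + ⌊1937/143⌋ − ⌊1937/715⌋ = 1300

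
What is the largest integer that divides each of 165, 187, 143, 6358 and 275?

11

gcd(165, 187): 187 = 1·165 + 22; 165 = 7·22 + 11; 22 = 2·11 + 0 → 11
gcd(11, 143): 143 = 13·11 + 0 → 11
gcd(11, 6358): 6358 = 578·11 + 0 → 11
gcd(11, 275): 275 = 25·11 + 0 → 11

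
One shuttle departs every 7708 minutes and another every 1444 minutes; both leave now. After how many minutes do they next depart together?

gcd first: 7708 = 5·1444 + 488; 1444 = 2·488 + 468; 488 = 1·468 + 20; 468 = 23·20 + 8; 20 = 2·8 + 4; 8 = 2·4 + 0 → gcd = 4
lcm = 7708·1444/gcd = 11130352/4 = 2782588

2782588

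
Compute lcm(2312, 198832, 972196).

167217712

lcm(2312, 198832) = 2312·198832/gcd = 459699584/2312 = 198832
lcm(198832, 972196) = 198832·972196/gcd = 193303675072/1156 = 167217712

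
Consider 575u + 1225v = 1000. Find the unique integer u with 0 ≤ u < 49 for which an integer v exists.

Euclid: 1225 = 2·575 + 75; 575 = 7·75 + 50; 75 = 1·50 + 25; 50 = 2·25 + 0 → gcd = 25; 1000 = 25·40.
Back-substitution yields 575·(-17) + 1225·(8) = 25, so one solution is u = -17·40 = -680, v = 8·40 = 320.
Solutions in u differ by 1225/25 = 49; the one in [0, 49) is -680 mod 49 = 6.

6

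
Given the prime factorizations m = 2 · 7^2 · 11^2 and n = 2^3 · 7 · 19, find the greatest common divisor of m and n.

min exponent per shared prime: 2 · 7 = 14

14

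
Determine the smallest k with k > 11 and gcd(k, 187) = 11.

22

Multiples of 11 above 11: 11·2, 11·3, … . Need the cofactor coprime to 187/11 = 17.
Checking s = 2, 3, … the first with gcd(s, 17) = 1 is s = 2, giving 22.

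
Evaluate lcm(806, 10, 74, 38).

2833090

806 = 2 · 13 · 31; 10 = 2 · 5; 74 = 2 · 37; 38 = 2 · 19
lcm takes max exponent of each prime: 2 · 5 · 13 · 19 · 31 · 37 = 2833090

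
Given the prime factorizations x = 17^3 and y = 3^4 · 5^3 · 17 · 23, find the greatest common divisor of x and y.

min exponent per shared prime: 17 = 17

17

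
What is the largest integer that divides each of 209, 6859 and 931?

gcd(209, 6859): 6859 = 32·209 + 171; 209 = 1·171 + 38; 171 = 4·38 + 19; 38 = 2·19 + 0 → 19
gcd(19, 931): 931 = 49·19 + 0 → 19

19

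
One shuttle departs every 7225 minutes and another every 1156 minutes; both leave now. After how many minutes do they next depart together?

7225 = 5² · 17²; 1156 = 2² · 17²
max exponents: 2² · 5² · 17² = 28900

28900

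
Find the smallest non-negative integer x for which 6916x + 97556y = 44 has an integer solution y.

gcd(6916, 97556) = 4 (Euclid: 97556 = 14·6916 + 732; 6916 = 9·732 + 328; 732 = 2·328 + 76; 328 = 4·76 + 24; 76 = 3·24 + 4; 24 = 6·4 + 0), and 4 | 44.
Extended Euclid: 6916·(-3865) + 97556·(274) = 4. Scale by 11: x₀ = -42515.
General solution x = x₀ + 24389t; reducing mod 24389 gives x = 6263 (and y = -444).

6263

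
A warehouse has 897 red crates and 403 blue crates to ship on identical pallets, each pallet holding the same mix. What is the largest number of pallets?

13

897 = 3 · 13 · 23
403 = 13 · 31
Common: 13 = 13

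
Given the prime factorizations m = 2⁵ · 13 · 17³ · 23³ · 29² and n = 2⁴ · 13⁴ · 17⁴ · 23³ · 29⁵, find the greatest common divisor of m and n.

min exponent per shared prime: 2⁴ · 13 · 17³ · 23³ · 29² = 10456578519088

10456578519088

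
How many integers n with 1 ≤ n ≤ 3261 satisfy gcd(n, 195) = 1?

1606

195 = 3·5·13. Inclusion–exclusion on these primes:
3261 − ⌊3261/3⌋ − ⌊3261/5⌋ − ⌊3261/13⌋ + ⌊3261/15⌋ + ⌊3261/39⌋ + ⌊3261/65⌋ − ⌊3261/195⌋ = 1606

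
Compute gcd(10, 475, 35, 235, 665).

10 = 2 · 5; 475 = 5² · 19; 35 = 5 · 7; 235 = 5 · 47; 665 = 5 · 7 · 19
gcd takes min exponent of each prime: 5 = 5

5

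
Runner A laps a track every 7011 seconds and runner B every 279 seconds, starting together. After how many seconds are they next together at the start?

217341

gcd first: 7011 = 25·279 + 36; 279 = 7·36 + 27; 36 = 1·27 + 9; 27 = 3·9 + 0 → gcd = 9
lcm = 7011·279/gcd = 1956069/9 = 217341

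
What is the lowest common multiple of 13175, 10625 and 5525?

13175 = 5² · 17 · 31; 10625 = 5⁴ · 17; 5525 = 5² · 13 · 17
lcm takes max exponent of each prime: 5⁴ · 13 · 17 · 31 = 4281875

4281875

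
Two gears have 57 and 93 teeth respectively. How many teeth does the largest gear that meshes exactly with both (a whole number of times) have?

3

Euclid: 93 = 1·57 + 36; 57 = 1·36 + 21; 36 = 1·21 + 15; 21 = 1·15 + 6; 15 = 2·6 + 3; 6 = 2·3 + 0. Last nonzero remainder: 3.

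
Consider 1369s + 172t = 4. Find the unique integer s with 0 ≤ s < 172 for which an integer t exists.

24

Euclid: 1369 = 7·172 + 165; 172 = 1·165 + 7; 165 = 23·7 + 4; 7 = 1·4 + 3; 4 = 1·3 + 1; 3 = 3·1 + 0 → gcd = 1; 4 = 1·4.
Back-substitution yields 1369·(49) + 172·(-390) = 1, so one solution is s = 49·4 = 196, t = -390·4 = -1560.
Solutions in s differ by 172/1 = 172; the one in [0, 172) is 196 mod 172 = 24.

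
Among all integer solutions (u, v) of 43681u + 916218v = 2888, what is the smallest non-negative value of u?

Reduce mod 916218: 43681u ≡ 2888 (mod 916218). With g = gcd(43681, 916218) = 361 dividing 2888, divide through: 121u ≡ 8 (mod 2538).
Since gcd(121, 2538) = 1, u ≡ 8·(121)⁻¹ ≡ 902 (mod 2538). Smallest non-negative: 902.

902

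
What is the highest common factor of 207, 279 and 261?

207 = 3² · 23; 279 = 3² · 31; 261 = 3² · 29
gcd takes min exponent of each prime: 3² = 9

9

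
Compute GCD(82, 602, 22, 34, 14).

2

82 = 2 · 41; 602 = 2 · 7 · 43; 22 = 2 · 11; 34 = 2 · 17; 14 = 2 · 7
gcd takes min exponent of each prime: 2 = 2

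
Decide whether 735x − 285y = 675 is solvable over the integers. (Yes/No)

Yes

gcd(735, 285): 735 = 2·285 + 165; 285 = 1·165 + 120; 165 = 1·120 + 45; 120 = 2·45 + 30; 45 = 1·30 + 15; 30 = 2·15 + 0 → 15
15 divides 675, so a solution exists.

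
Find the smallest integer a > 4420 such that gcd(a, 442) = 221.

4641

gcd(a, 442) = 221 forces 221 | a; write a = 221s. Then gcd(221s, 221·2) = 221·gcd(s, 2), so need gcd(s, 2) = 1.
221s > 4420 gives s ≥ 21. The least s ≥ 21 coprime to 2 is 21, so a = 221·21 = 4641.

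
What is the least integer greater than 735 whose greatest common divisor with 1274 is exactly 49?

Multiples of 49 above 735: 49·16, 49·17, … . Need the cofactor coprime to 1274/49 = 26.
Checking s = 16, 17, … the first with gcd(s, 26) = 1 is s = 17, giving 833.

833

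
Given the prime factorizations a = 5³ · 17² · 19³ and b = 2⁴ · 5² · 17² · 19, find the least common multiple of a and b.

3964502000

max exponent per prime: 2⁴ · 5³ · 17² · 19³ = 3964502000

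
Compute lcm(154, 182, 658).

94094

lcm(154, 182) = 154·182/gcd = 28028/14 = 2002
lcm(2002, 658) = 2002·658/gcd = 1317316/14 = 94094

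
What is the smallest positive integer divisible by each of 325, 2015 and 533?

325 = 5² · 13; 2015 = 5 · 13 · 31; 533 = 13 · 41
lcm takes max exponent of each prime: 5² · 13 · 31 · 41 = 413075

413075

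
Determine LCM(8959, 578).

gcd first: 8959 = 15·578 + 289; 578 = 2·289 + 0 → gcd = 289
lcm = 8959·578/gcd = 5178302/289 = 17918

17918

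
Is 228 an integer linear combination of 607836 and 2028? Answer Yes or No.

By Bézout, 607836x − 2028y = 228 has integer solutions iff gcd(607836, 2028) | 228.
Euclid: 607836 = 299·2028 + 1464; 2028 = 1·1464 + 564; 1464 = 2·564 + 336; 564 = 1·336 + 228; 336 = 1·228 + 108; 228 = 2·108 + 12; 108 = 9·12 + 0. gcd = 12; 228 mod 12 = 0. Yes.

Yes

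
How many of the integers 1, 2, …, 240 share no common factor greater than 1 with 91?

190

Prime factors of 91: 7, 13. Count integers ≤ 240 divisible by none of them.
By inclusion–exclusion: 240 − ⌊240/7⌋ − ⌊240/13⌋ + ⌊240/91⌋ = 190.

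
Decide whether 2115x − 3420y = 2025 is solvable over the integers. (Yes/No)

Yes

gcd(2115, 3420): 3420 = 1·2115 + 1305; 2115 = 1·1305 + 810; 1305 = 1·810 + 495; 810 = 1·495 + 315; 495 = 1·315 + 180; 315 = 1·180 + 135; 180 = 1·135 + 45; 135 = 3·45 + 0 → 45
45 divides 2025, so a solution exists.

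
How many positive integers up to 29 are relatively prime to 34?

34 = 2·17. Inclusion–exclusion on these primes:
29 − ⌊29/2⌋ − ⌊29/17⌋ + ⌊29/34⌋ = 14

14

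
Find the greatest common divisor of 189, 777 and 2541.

21

gcd(189, 777): 777 = 4·189 + 21; 189 = 9·21 + 0 → 21
gcd(21, 2541): 2541 = 121·21 + 0 → 21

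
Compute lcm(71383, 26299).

499681

gcd first: 71383 = 2·26299 + 18785; 26299 = 1·18785 + 7514; 18785 = 2·7514 + 3757; 7514 = 2·3757 + 0 → gcd = 3757
lcm = 71383·26299/gcd = 1877301517/3757 = 499681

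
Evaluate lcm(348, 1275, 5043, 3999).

348 = 2² · 3 · 29; 1275 = 3 · 5² · 17; 5043 = 3 · 41²; 3999 = 3 · 31 · 43
lcm takes max exponent of each prime: 2² · 3 · 5² · 17 · 29 · 31 · 41² · 43 = 331410326700

331410326700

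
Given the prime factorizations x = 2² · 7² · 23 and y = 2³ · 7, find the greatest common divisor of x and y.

28

min exponent per shared prime: 2² · 7 = 28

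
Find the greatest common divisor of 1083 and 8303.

361

1083 = 3 · 19²
8303 = 19² · 23
Common: 19² = 361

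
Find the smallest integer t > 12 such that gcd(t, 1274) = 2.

16

1274 = 2·637. Any t with gcd(t, 1274) = 2 is a multiple of 2, say 2s, with s coprime to 637.
Need s > 12/2, so s ≥ 7. First s ≥ 7 with gcd(s, 637) = 1 is s = 8. Thus t = 2·8 = 16.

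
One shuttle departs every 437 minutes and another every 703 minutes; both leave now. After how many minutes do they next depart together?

16169

437 = 19 · 23; 703 = 19 · 37
max exponents: 19 · 23 · 37 = 16169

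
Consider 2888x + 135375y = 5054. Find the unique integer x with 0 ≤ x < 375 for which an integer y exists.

283

Reduce mod 135375: 2888x ≡ 5054 (mod 135375). With g = gcd(2888, 135375) = 361 dividing 5054, divide through: 8x ≡ 14 (mod 375).
Since gcd(8, 375) = 1, x ≡ 14·(8)⁻¹ ≡ 283 (mod 375). Smallest non-negative: 283.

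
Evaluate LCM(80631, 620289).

gcd first: 620289 = 7·80631 + 55872; 80631 = 1·55872 + 24759; 55872 = 2·24759 + 6354; 24759 = 3·6354 + 5697; 6354 = 1·5697 + 657; 5697 = 8·657 + 441; 657 = 1·441 + 216; 441 = 2·216 + 9; 216 = 24·9 + 0 → gcd = 9
lcm = 80631·620289/gcd = 50014522359/9 = 5557169151

5557169151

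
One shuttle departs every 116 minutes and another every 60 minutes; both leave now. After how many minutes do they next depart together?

116 = 2² · 29; 60 = 2² · 3 · 5
max exponents: 2² · 3 · 5 · 29 = 1740

1740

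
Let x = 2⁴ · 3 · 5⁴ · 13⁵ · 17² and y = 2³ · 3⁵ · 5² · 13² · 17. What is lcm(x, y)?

max exponent per prime: 2⁴ · 3⁵ · 5⁴ · 13⁵ · 17² = 260747935110000

260747935110000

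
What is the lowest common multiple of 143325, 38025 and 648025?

lcm(143325, 38025) = 143325·38025/gcd = 5449933125/2925 = 1863225
lcm(1863225, 648025) = 1863225·648025/gcd = 1207416380625/1225 = 985646025

985646025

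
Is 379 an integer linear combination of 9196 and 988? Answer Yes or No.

No

By Bézout, 9196s + 988t = 379 has integer solutions iff gcd(9196, 988) | 379.
Euclid: 9196 = 9·988 + 304; 988 = 3·304 + 76; 304 = 4·76 + 0. gcd = 76; 379 mod 76 = 75. No.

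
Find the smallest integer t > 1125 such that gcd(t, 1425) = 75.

Multiples of 75 above 1125: 75·16, 75·17, … . Need the cofactor coprime to 1425/75 = 19.
Checking s = 16, 17, … the first with gcd(s, 19) = 1 is s = 16, giving 1200.

1200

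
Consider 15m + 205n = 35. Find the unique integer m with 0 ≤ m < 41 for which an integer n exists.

Euclid: 205 = 13·15 + 10; 15 = 1·10 + 5; 10 = 2·5 + 0 → gcd = 5; 35 = 5·7.
Back-substitution yields 15·(14) + 205·(-1) = 5, so one solution is m = 14·7 = 98, n = -1·7 = -7.
Solutions in m differ by 205/5 = 41; the one in [0, 41) is 98 mod 41 = 16.

16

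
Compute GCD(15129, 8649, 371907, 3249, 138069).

gcd(15129, 8649): 15129 = 1·8649 + 6480; 8649 = 1·6480 + 2169; 6480 = 2·2169 + 2142; 2169 = 1·2142 + 27; 2142 = 79·27 + 9; 27 = 3·9 + 0 → 9
gcd(9, 371907): 371907 = 41323·9 + 0 → 9
gcd(9, 3249): 3249 = 361·9 + 0 → 9
gcd(9, 138069): 138069 = 15341·9 + 0 → 9

9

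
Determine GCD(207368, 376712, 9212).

196

207368 = 2³ · 7² · 23²; 376712 = 2³ · 7² · 31²; 9212 = 2² · 7² · 47
gcd takes min exponent of each prime: 2² · 7² = 196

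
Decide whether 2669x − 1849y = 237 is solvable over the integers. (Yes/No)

By Bézout, 2669x − 1849y = 237 has integer solutions iff gcd(2669, 1849) | 237.
Euclid: 2669 = 1·1849 + 820; 1849 = 2·820 + 209; 820 = 3·209 + 193; 209 = 1·193 + 16; 193 = 12·16 + 1; 16 = 16·1 + 0. gcd = 1; 237 mod 1 = 0. Yes.

Yes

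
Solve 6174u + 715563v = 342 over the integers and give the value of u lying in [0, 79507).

gcd(6174, 715563) = 9 (Euclid: 715563 = 115·6174 + 5553; 6174 = 1·5553 + 621; 5553 = 8·621 + 585; 621 = 1·585 + 36; 585 = 16·36 + 9; 36 = 4·9 + 0), and 9 | 342.
Extended Euclid: 6174·(-19587) + 715563·(169) = 9. Scale by 38: u₀ = -744306.
General solution u = u₀ + 79507t; reducing mod 79507 gives u = 50764 (and v = -438).

50764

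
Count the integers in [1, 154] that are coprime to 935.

935 = 5·11·17. Inclusion–exclusion on these primes:
154 − ⌊154/5⌋ − ⌊154/11⌋ − ⌊154/17⌋ + ⌊154/55⌋ + ⌊154/85⌋ + ⌊154/187⌋ − ⌊154/935⌋ = 104

104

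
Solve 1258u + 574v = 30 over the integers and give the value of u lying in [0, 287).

gcd(1258, 574) = 2 (Euclid: 1258 = 2·574 + 110; 574 = 5·110 + 24; 110 = 4·24 + 14; 24 = 1·14 + 10; 14 = 1·10 + 4; 10 = 2·4 + 2; 4 = 2·2 + 0), and 2 | 30.
Extended Euclid: 1258·(-120) + 574·(263) = 2. Scale by 15: u₀ = -1800.
General solution u = u₀ + 287t; reducing mod 287 gives u = 209 (and v = -458).

209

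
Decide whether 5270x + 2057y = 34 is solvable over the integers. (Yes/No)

Yes

By Bézout, 5270x + 2057y = 34 has integer solutions iff gcd(5270, 2057) | 34.
Euclid: 5270 = 2·2057 + 1156; 2057 = 1·1156 + 901; 1156 = 1·901 + 255; 901 = 3·255 + 136; 255 = 1·136 + 119; 136 = 1·119 + 17; 119 = 7·17 + 0. gcd = 17; 34 mod 17 = 0. Yes.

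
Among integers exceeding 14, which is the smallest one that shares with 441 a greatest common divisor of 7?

gcd(k, 441) = 7 forces 7 | k; write k = 7s. Then gcd(7s, 7·63) = 7·gcd(s, 63), so need gcd(s, 63) = 1.
7s > 14 gives s ≥ 3. The least s ≥ 3 coprime to 63 is 4, so k = 7·4 = 28.

28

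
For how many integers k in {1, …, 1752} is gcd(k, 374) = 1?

Prime factors of 374: 2, 11, 17. Count integers ≤ 1752 divisible by none of them.
By inclusion–exclusion: 1752 − ⌊1752/2⌋ − ⌊1752/11⌋ − ⌊1752/17⌋ + ⌊1752/22⌋ + ⌊1752/34⌋ + ⌊1752/187⌋ − ⌊1752/374⌋ = 749.

749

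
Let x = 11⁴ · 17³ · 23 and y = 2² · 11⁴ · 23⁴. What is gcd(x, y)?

min exponent per shared prime: 11⁴ · 23 = 336743

336743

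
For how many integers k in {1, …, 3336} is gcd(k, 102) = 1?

1047

102 = 2·3·17. Inclusion–exclusion on these primes:
3336 − ⌊3336/2⌋ − ⌊3336/3⌋ − ⌊3336/17⌋ + ⌊3336/6⌋ + ⌊3336/34⌋ + ⌊3336/51⌋ − ⌊3336/102⌋ = 1047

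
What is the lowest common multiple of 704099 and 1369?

963911531

gcd first: 704099 = 514·1369 + 433; 1369 = 3·433 + 70; 433 = 6·70 + 13; 70 = 5·13 + 5; 13 = 2·5 + 3; 5 = 1·3 + 2; 3 = 1·2 + 1; 2 = 2·1 + 0 → gcd = 1
lcm = 704099·1369/gcd = 963911531/1 = 963911531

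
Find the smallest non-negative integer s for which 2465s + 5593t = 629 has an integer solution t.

209

Reduce mod 5593: 2465s ≡ 629 (mod 5593). With g = gcd(2465, 5593) = 17 dividing 629, divide through: 145s ≡ 37 (mod 329).
Since gcd(145, 329) = 1, s ≡ 37·(145)⁻¹ ≡ 209 (mod 329). Smallest non-negative: 209.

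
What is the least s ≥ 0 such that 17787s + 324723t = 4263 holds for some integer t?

767

gcd(17787, 324723) = 147 (Euclid: 324723 = 18·17787 + 4557; 17787 = 3·4557 + 4116; 4557 = 1·4116 + 441; 4116 = 9·441 + 147; 441 = 3·147 + 0), and 147 | 4263.
Extended Euclid: 17787·(712) + 324723·(-39) = 147. Scale by 29: s₀ = 20648.
General solution s = s₀ + 2209k; reducing mod 2209 gives s = 767 (and t = -42).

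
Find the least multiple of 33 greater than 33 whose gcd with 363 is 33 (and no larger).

66

gcd(t, 363) = 33 forces 33 | t; write t = 33s. Then gcd(33s, 33·11) = 33·gcd(s, 11), so need gcd(s, 11) = 1.
33s > 33 gives s ≥ 2. The least s ≥ 2 coprime to 11 is 2, so t = 33·2 = 66.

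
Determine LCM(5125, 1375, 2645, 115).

5125 = 5³ · 41; 1375 = 5³ · 11; 2645 = 5 · 23²; 115 = 5 · 23
lcm takes max exponent of each prime: 5³ · 11 · 23² · 41 = 29822375

29822375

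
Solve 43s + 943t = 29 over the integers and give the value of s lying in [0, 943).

527

Reduce mod 943: 43s ≡ 29 (mod 943). With g = gcd(43, 943) = 1 dividing 29, divide through: 43s ≡ 29 (mod 943).
Since gcd(43, 943) = 1, s ≡ 29·(43)⁻¹ ≡ 527 (mod 943). Smallest non-negative: 527.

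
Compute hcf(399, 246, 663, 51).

3

399 = 3 · 7 · 19; 246 = 2 · 3 · 41; 663 = 3 · 13 · 17; 51 = 3 · 17
gcd takes min exponent of each prime: 3 = 3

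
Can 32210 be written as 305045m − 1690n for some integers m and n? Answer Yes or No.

No

gcd(305045, 1690): 305045 = 180·1690 + 845; 1690 = 2·845 + 0 → 845
845 does not divide 32210, so a solution does not exist.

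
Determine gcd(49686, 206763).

3

49686 = 2 · 3 · 7² · 13²
206763 = 3 · 41³
Common: 3 = 3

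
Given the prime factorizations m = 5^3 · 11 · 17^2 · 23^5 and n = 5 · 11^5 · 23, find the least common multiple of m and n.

37446433588309625

max exponent per prime: 5^3 · 11^5 · 17^2 · 23^5 = 37446433588309625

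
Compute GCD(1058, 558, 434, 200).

2

gcd(1058, 558): 1058 = 1·558 + 500; 558 = 1·500 + 58; 500 = 8·58 + 36; 58 = 1·36 + 22; 36 = 1·22 + 14; 22 = 1·14 + 8; 14 = 1·8 + 6; 8 = 1·6 + 2; 6 = 3·2 + 0 → 2
gcd(2, 434): 434 = 217·2 + 0 → 2
gcd(2, 200): 200 = 100·2 + 0 → 2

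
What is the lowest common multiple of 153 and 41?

gcd first: 153 = 3·41 + 30; 41 = 1·30 + 11; 30 = 2·11 + 8; 11 = 1·8 + 3; 8 = 2·3 + 2; 3 = 1·2 + 1; 2 = 2·1 + 0 → gcd = 1
lcm = 153·41/gcd = 6273/1 = 6273

6273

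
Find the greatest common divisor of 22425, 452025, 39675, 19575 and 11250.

75

gcd(22425, 452025): 452025 = 20·22425 + 3525; 22425 = 6·3525 + 1275; 3525 = 2·1275 + 975; 1275 = 1·975 + 300; 975 = 3·300 + 75; 300 = 4·75 + 0 → 75
gcd(75, 39675): 39675 = 529·75 + 0 → 75
gcd(75, 19575): 19575 = 261·75 + 0 → 75
gcd(75, 11250): 11250 = 150·75 + 0 → 75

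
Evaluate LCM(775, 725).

22475

775 = 5² · 31; 725 = 5² · 29
max exponents: 5² · 29 · 31 = 22475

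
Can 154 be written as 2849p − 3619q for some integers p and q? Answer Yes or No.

Yes

By Bézout, 2849p − 3619q = 154 has integer solutions iff gcd(2849, 3619) | 154.
Euclid: 3619 = 1·2849 + 770; 2849 = 3·770 + 539; 770 = 1·539 + 231; 539 = 2·231 + 77; 231 = 3·77 + 0. gcd = 77; 154 mod 77 = 0. Yes.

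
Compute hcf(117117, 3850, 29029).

gcd(117117, 3850): 117117 = 30·3850 + 1617; 3850 = 2·1617 + 616; 1617 = 2·616 + 385; 616 = 1·385 + 231; 385 = 1·231 + 154; 231 = 1·154 + 77; 154 = 2·77 + 0 → 77
gcd(77, 29029): 29029 = 377·77 + 0 → 77

77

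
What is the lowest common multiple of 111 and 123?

gcd first: 123 = 1·111 + 12; 111 = 9·12 + 3; 12 = 4·3 + 0 → gcd = 3
lcm = 111·123/gcd = 13653/3 = 4551

4551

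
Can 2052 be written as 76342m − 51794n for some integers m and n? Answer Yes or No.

Yes

gcd(76342, 51794): 76342 = 1·51794 + 24548; 51794 = 2·24548 + 2698; 24548 = 9·2698 + 266; 2698 = 10·266 + 38; 266 = 7·38 + 0 → 38
38 divides 2052, so a solution exists.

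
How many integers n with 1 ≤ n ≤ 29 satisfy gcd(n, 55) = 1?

22

55 = 5·11. Inclusion–exclusion on these primes:
29 − ⌊29/5⌋ − ⌊29/11⌋ + ⌊29/55⌋ = 22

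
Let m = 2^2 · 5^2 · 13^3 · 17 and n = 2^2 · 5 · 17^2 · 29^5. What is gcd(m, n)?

min exponent per shared prime: 2^2 · 5 · 17 = 340

340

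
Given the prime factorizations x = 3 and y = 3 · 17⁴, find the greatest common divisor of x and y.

min exponent per shared prime: 3 = 3

3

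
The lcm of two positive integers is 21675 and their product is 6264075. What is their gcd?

289

From gcd × lcm = mn: gcd = 6264075 / 21675 = 289.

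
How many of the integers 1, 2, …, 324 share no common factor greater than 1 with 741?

189

Prime factors of 741: 3, 13, 19. Count integers ≤ 324 divisible by none of them.
By inclusion–exclusion: 324 − ⌊324/3⌋ − ⌊324/13⌋ − ⌊324/19⌋ + ⌊324/39⌋ + ⌊324/57⌋ + ⌊324/247⌋ − ⌊324/741⌋ = 189.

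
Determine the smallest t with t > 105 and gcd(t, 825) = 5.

115

Multiples of 5 above 105: 5·22, 5·23, … . Need the cofactor coprime to 825/5 = 165.
Checking s = 22, 23, … the first with gcd(s, 165) = 1 is s = 23, giving 115.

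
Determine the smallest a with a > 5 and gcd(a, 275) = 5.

275 = 5·55. Any a with gcd(a, 275) = 5 is a multiple of 5, say 5s, with s coprime to 55.
Need s > 5/5, so s ≥ 2. First s ≥ 2 with gcd(s, 55) = 1 is s = 2. Thus a = 5·2 = 10.

10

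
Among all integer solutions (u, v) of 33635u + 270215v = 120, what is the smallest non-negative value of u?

9046

Euclid: 270215 = 8·33635 + 1135; 33635 = 29·1135 + 720; 1135 = 1·720 + 415; 720 = 1·415 + 305; 415 = 1·305 + 110; 305 = 2·110 + 85; 110 = 1·85 + 25; 85 = 3·25 + 10; 25 = 2·10 + 5; 10 = 2·5 + 0 → gcd = 5; 120 = 5·24.
Back-substitution yields 33635·(-22141) + 270215·(2756) = 5, so one solution is u = -22141·24 = -531384, v = 2756·24 = 66144.
Solutions in u differ by 270215/5 = 54043; the one in [0, 54043) is -531384 mod 54043 = 9046.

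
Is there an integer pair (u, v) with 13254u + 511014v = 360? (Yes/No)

Yes

gcd(13254, 511014): 511014 = 38·13254 + 7362; 13254 = 1·7362 + 5892; 7362 = 1·5892 + 1470; 5892 = 4·1470 + 12; 1470 = 122·12 + 6; 12 = 2·6 + 0 → 6
6 divides 360, so a solution exists.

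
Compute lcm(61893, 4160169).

2200729401

61893 = 3² · 13 · 23²; 4160169 = 3² · 13 · 31² · 37
max exponents: 3² · 13 · 23² · 31² · 37 = 2200729401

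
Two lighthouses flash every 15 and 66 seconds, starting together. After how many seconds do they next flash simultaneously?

15 = 3 · 5; 66 = 2 · 3 · 11
max exponents: 2 · 3 · 5 · 11 = 330

330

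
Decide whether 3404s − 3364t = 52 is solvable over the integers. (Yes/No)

By Bézout, 3404s − 3364t = 52 has integer solutions iff gcd(3404, 3364) | 52.
Euclid: 3404 = 1·3364 + 40; 3364 = 84·40 + 4; 40 = 10·4 + 0. gcd = 4; 52 mod 4 = 0. Yes.

Yes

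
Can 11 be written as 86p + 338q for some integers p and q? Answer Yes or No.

gcd(86, 338): 338 = 3·86 + 80; 86 = 1·80 + 6; 80 = 13·6 + 2; 6 = 3·2 + 0 → 2
2 does not divide 11, so a solution does not exist.

No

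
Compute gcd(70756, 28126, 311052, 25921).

49

gcd(70756, 28126): 70756 = 2·28126 + 14504; 28126 = 1·14504 + 13622; 14504 = 1·13622 + 882; 13622 = 15·882 + 392; 882 = 2·392 + 98; 392 = 4·98 + 0 → 98
gcd(98, 311052): 311052 = 3174·98 + 0 → 98
gcd(98, 25921): 25921 = 264·98 + 49; 98 = 2·49 + 0 → 49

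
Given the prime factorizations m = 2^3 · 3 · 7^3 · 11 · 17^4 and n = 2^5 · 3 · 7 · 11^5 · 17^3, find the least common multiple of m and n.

442919156721888

max exponent per prime: 2^5 · 3 · 7^3 · 11^5 · 17^4 = 442919156721888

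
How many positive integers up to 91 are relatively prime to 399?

49

Prime factors of 399: 3, 7, 19. Count integers ≤ 91 divisible by none of them.
By inclusion–exclusion: 91 − ⌊91/3⌋ − ⌊91/7⌋ − ⌊91/19⌋ + ⌊91/21⌋ + ⌊91/57⌋ + ⌊91/133⌋ − ⌊91/399⌋ = 49.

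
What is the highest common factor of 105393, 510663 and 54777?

57

gcd(105393, 510663): 510663 = 4·105393 + 89091; 105393 = 1·89091 + 16302; 89091 = 5·16302 + 7581; 16302 = 2·7581 + 1140; 7581 = 6·1140 + 741; 1140 = 1·741 + 399; 741 = 1·399 + 342; 399 = 1·342 + 57; 342 = 6·57 + 0 → 57
gcd(57, 54777): 54777 = 961·57 + 0 → 57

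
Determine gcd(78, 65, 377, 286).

13

gcd(78, 65): 78 = 1·65 + 13; 65 = 5·13 + 0 → 13
gcd(13, 377): 377 = 29·13 + 0 → 13
gcd(13, 286): 286 = 22·13 + 0 → 13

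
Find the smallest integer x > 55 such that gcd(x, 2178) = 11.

2178 = 11·198. Any x with gcd(x, 2178) = 11 is a multiple of 11, say 11s, with s coprime to 198.
Need s > 55/11, so s ≥ 6. First s ≥ 6 with gcd(s, 198) = 1 is s = 7. Thus x = 11·7 = 77.

77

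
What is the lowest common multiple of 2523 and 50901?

42807741

2523 = 3 · 29²; 50901 = 3 · 19² · 47
max exponents: 3 · 19² · 29² · 47 = 42807741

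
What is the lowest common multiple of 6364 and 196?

311836

gcd first: 6364 = 32·196 + 92; 196 = 2·92 + 12; 92 = 7·12 + 8; 12 = 1·8 + 4; 8 = 2·4 + 0 → gcd = 4
lcm = 6364·196/gcd = 1247344/4 = 311836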